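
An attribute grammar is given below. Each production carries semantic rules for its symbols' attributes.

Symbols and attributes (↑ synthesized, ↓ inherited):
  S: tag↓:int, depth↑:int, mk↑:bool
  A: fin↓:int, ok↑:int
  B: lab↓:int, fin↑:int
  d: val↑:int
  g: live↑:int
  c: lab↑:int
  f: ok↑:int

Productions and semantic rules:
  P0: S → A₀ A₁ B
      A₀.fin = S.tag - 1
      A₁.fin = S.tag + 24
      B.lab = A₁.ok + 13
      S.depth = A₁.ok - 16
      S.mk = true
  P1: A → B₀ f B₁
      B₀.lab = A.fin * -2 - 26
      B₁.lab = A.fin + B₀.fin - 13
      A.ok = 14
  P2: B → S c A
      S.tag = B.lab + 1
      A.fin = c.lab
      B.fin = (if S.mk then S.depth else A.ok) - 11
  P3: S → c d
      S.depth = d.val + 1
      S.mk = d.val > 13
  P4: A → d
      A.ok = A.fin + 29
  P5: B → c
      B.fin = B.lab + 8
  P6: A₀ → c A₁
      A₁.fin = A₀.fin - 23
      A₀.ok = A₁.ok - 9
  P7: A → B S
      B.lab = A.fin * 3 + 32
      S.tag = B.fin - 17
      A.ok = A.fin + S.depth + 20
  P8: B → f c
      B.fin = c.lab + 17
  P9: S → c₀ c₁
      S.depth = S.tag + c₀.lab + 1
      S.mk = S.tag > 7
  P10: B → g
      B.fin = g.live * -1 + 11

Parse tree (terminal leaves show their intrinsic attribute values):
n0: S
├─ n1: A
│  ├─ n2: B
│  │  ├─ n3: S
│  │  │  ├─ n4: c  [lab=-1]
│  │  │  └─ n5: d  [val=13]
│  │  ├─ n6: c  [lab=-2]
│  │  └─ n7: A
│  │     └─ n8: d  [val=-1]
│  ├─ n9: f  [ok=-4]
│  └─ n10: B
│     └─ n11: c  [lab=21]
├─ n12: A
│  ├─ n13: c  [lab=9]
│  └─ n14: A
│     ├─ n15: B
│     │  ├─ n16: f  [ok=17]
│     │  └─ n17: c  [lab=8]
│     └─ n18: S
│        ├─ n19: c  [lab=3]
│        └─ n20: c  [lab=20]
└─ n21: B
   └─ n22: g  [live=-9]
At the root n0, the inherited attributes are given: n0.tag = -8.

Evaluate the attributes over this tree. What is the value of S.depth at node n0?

0

1. n0.tag = -8  [given at root]
2. n1.fin = -9  [S.tag - 1]
3. n2.lab = -8  [A.fin * -2 - 26]
4. n3.tag = -7  [B.lab + 1]
5. n4.lab = -1  [terminal]
6. n5.val = 13  [terminal]
7. n3.depth = 14  [d.val + 1]
8. n3.mk = false  [d.val > 13]
9. n6.lab = -2  [terminal]
10. n7.fin = -2  [c.lab]
11. n8.val = -1  [terminal]
12. n7.ok = 27  [A.fin + 29]
13. n2.fin = 16  [(if S.mk then S.depth else A.ok) - 11]
14. n9.ok = -4  [terminal]
15. n10.lab = -6  [A.fin + B₀.fin - 13]
16. n11.lab = 21  [terminal]
17. n10.fin = 2  [B.lab + 8]
18. n1.ok = 14  [14]
19. n12.fin = 16  [S.tag + 24]
20. n13.lab = 9  [terminal]
21. n14.fin = -7  [A₀.fin - 23]
22. n15.lab = 11  [A.fin * 3 + 32]
23. n16.ok = 17  [terminal]
24. n17.lab = 8  [terminal]
25. n15.fin = 25  [c.lab + 17]
26. n18.tag = 8  [B.fin - 17]
27. n19.lab = 3  [terminal]
28. n20.lab = 20  [terminal]
29. n18.depth = 12  [S.tag + c₀.lab + 1]
30. n18.mk = true  [S.tag > 7]
31. n14.ok = 25  [A.fin + S.depth + 20]
32. n12.ok = 16  [A₁.ok - 9]
33. n21.lab = 29  [A₁.ok + 13]
34. n22.live = -9  [terminal]
35. n21.fin = 20  [g.live * -1 + 11]
36. n0.depth = 0  [A₁.ok - 16]
37. n0.mk = true  [true]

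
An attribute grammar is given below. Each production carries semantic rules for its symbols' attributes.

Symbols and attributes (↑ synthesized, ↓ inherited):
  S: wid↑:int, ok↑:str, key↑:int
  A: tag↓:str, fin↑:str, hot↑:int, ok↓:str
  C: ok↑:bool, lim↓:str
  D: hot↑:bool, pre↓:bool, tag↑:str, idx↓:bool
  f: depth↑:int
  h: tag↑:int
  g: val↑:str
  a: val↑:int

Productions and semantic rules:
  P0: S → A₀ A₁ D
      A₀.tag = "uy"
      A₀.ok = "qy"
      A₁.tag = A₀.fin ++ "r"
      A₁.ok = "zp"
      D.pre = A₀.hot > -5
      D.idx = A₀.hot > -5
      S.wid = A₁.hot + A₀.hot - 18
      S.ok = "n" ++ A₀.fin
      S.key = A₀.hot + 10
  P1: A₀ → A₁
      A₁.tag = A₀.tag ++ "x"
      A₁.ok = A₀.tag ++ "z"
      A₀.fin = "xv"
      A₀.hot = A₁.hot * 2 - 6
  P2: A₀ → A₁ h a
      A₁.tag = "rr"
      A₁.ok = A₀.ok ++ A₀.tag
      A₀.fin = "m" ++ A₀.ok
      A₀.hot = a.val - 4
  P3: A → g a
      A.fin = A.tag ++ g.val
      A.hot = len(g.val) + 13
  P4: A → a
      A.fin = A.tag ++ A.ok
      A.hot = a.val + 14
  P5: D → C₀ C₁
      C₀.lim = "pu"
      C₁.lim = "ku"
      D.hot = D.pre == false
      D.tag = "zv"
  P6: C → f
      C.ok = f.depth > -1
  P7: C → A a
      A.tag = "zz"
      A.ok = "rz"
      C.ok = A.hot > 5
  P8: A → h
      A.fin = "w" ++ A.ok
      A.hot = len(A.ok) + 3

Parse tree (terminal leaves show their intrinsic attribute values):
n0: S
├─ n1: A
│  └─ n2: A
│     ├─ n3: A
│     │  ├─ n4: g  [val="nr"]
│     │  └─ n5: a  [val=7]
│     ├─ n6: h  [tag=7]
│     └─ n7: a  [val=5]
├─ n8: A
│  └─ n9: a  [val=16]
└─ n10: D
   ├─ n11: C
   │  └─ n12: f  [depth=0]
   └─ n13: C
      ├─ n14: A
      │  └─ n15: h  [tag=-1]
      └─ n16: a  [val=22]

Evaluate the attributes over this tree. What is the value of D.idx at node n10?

true

1. n1.tag = "uy"  ["uy"]
2. n1.ok = "qy"  ["qy"]
3. n2.tag = "uyx"  [A₀.tag ++ "x"]
4. n2.ok = "uyz"  [A₀.tag ++ "z"]
5. n3.tag = "rr"  ["rr"]
6. n3.ok = "uyzuyx"  [A₀.ok ++ A₀.tag]
7. n4.val = "nr"  [terminal]
8. n5.val = 7  [terminal]
9. n3.fin = "rrnr"  [A.tag ++ g.val]
10. n3.hot = 15  [len(g.val) + 13]
11. n6.tag = 7  [terminal]
12. n7.val = 5  [terminal]
13. n2.fin = "muyz"  ["m" ++ A₀.ok]
14. n2.hot = 1  [a.val - 4]
15. n1.fin = "xv"  ["xv"]
16. n1.hot = -4  [A₁.hot * 2 - 6]
17. n8.tag = "xvr"  [A₀.fin ++ "r"]
18. n8.ok = "zp"  ["zp"]
19. n9.val = 16  [terminal]
20. n8.fin = "xvrzp"  [A.tag ++ A.ok]
21. n8.hot = 30  [a.val + 14]
22. n10.pre = true  [A₀.hot > -5]
23. n10.idx = true  [A₀.hot > -5]
24. n11.lim = "pu"  ["pu"]
25. n12.depth = 0  [terminal]
26. n11.ok = true  [f.depth > -1]
27. n13.lim = "ku"  ["ku"]
28. n14.tag = "zz"  ["zz"]
29. n14.ok = "rz"  ["rz"]
30. n15.tag = -1  [terminal]
31. n14.fin = "wrz"  ["w" ++ A.ok]
32. n14.hot = 5  [len(A.ok) + 3]
33. n16.val = 22  [terminal]
34. n13.ok = false  [A.hot > 5]
35. n10.hot = false  [D.pre == false]
36. n10.tag = "zv"  ["zv"]
37. n0.wid = 8  [A₁.hot + A₀.hot - 18]
38. n0.ok = "nxv"  ["n" ++ A₀.fin]
39. n0.key = 6  [A₀.hot + 10]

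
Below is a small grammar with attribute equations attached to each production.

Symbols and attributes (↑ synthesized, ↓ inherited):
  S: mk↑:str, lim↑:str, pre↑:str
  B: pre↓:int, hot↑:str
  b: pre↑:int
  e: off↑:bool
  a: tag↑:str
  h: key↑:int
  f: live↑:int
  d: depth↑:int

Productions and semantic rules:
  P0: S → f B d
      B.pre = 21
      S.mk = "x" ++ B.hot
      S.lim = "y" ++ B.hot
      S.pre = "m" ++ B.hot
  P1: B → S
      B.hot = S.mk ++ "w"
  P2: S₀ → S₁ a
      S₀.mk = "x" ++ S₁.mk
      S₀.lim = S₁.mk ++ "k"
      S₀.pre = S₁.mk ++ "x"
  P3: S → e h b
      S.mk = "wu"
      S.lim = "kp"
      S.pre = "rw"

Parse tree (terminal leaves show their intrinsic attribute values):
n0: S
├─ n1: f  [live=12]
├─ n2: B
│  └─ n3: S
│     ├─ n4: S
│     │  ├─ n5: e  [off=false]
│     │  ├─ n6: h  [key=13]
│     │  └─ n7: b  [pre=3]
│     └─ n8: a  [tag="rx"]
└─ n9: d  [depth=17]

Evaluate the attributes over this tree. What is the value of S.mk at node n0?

1. n1.live = 12  [terminal]
2. n2.pre = 21  [21]
3. n5.off = false  [terminal]
4. n6.key = 13  [terminal]
5. n7.pre = 3  [terminal]
6. n4.mk = "wu"  ["wu"]
7. n4.lim = "kp"  ["kp"]
8. n4.pre = "rw"  ["rw"]
9. n8.tag = "rx"  [terminal]
10. n3.mk = "xwu"  ["x" ++ S₁.mk]
11. n3.lim = "wuk"  [S₁.mk ++ "k"]
12. n3.pre = "wux"  [S₁.mk ++ "x"]
13. n2.hot = "xwuw"  [S.mk ++ "w"]
14. n9.depth = 17  [terminal]
15. n0.mk = "xxwuw"  ["x" ++ B.hot]
16. n0.lim = "yxwuw"  ["y" ++ B.hot]
17. n0.pre = "mxwuw"  ["m" ++ B.hot]

"xxwuw"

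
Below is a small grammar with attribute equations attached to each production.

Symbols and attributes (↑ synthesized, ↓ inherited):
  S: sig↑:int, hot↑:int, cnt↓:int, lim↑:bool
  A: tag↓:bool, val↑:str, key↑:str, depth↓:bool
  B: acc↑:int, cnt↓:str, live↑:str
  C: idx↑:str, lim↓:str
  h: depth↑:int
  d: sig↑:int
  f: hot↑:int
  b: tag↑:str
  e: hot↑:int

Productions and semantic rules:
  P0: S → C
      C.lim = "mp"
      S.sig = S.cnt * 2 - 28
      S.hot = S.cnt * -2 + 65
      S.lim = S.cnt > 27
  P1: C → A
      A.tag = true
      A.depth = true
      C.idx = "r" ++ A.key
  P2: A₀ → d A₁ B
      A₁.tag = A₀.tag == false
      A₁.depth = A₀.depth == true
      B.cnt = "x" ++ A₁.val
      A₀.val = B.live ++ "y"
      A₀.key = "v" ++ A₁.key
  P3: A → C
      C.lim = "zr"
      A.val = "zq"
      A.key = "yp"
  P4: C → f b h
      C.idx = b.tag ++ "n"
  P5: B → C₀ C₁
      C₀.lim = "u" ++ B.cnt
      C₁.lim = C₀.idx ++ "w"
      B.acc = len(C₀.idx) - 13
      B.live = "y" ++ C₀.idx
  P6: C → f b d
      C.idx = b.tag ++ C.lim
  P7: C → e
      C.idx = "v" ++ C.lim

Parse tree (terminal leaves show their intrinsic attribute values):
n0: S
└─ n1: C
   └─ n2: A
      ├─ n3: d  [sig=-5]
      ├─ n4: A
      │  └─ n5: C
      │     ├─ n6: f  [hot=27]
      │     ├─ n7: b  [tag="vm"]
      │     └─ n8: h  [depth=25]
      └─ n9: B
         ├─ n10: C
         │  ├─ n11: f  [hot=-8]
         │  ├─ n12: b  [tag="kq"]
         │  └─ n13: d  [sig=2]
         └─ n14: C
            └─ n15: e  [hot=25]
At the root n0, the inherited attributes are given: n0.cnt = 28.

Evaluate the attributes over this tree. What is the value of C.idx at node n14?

1. n0.cnt = 28  [given at root]
2. n1.lim = "mp"  ["mp"]
3. n2.tag = true  [true]
4. n2.depth = true  [true]
5. n3.sig = -5  [terminal]
6. n4.tag = false  [A₀.tag == false]
7. n4.depth = true  [A₀.depth == true]
8. n5.lim = "zr"  ["zr"]
9. n6.hot = 27  [terminal]
10. n7.tag = "vm"  [terminal]
11. n8.depth = 25  [terminal]
12. n5.idx = "vmn"  [b.tag ++ "n"]
13. n4.val = "zq"  ["zq"]
14. n4.key = "yp"  ["yp"]
15. n9.cnt = "xzq"  ["x" ++ A₁.val]
16. n10.lim = "uxzq"  ["u" ++ B.cnt]
17. n11.hot = -8  [terminal]
18. n12.tag = "kq"  [terminal]
19. n13.sig = 2  [terminal]
20. n10.idx = "kquxzq"  [b.tag ++ C.lim]
21. n14.lim = "kquxzqw"  [C₀.idx ++ "w"]
22. n15.hot = 25  [terminal]
23. n14.idx = "vkquxzqw"  ["v" ++ C.lim]
24. n9.acc = -7  [len(C₀.idx) - 13]
25. n9.live = "ykquxzq"  ["y" ++ C₀.idx]
26. n2.val = "ykquxzqy"  [B.live ++ "y"]
27. n2.key = "vyp"  ["v" ++ A₁.key]
28. n1.idx = "rvyp"  ["r" ++ A.key]
29. n0.sig = 28  [S.cnt * 2 - 28]
30. n0.hot = 9  [S.cnt * -2 + 65]
31. n0.lim = true  [S.cnt > 27]

"vkquxzqw"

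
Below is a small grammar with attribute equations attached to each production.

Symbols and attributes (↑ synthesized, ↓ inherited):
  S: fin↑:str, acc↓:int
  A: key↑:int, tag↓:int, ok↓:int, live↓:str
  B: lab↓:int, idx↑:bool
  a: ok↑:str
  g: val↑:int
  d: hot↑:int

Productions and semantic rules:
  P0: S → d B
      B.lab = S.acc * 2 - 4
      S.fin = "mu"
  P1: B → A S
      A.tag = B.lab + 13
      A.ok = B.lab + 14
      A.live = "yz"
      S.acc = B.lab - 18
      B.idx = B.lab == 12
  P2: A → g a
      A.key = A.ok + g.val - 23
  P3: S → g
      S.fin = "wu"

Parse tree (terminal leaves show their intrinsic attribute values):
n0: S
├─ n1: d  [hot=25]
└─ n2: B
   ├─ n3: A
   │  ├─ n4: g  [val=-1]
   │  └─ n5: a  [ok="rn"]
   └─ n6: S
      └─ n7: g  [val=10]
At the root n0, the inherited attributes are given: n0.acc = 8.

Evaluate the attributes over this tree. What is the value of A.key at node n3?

2

1. n0.acc = 8  [given at root]
2. n1.hot = 25  [terminal]
3. n2.lab = 12  [S.acc * 2 - 4]
4. n3.tag = 25  [B.lab + 13]
5. n3.ok = 26  [B.lab + 14]
6. n3.live = "yz"  ["yz"]
7. n4.val = -1  [terminal]
8. n5.ok = "rn"  [terminal]
9. n3.key = 2  [A.ok + g.val - 23]
10. n6.acc = -6  [B.lab - 18]
11. n7.val = 10  [terminal]
12. n6.fin = "wu"  ["wu"]
13. n2.idx = true  [B.lab == 12]
14. n0.fin = "mu"  ["mu"]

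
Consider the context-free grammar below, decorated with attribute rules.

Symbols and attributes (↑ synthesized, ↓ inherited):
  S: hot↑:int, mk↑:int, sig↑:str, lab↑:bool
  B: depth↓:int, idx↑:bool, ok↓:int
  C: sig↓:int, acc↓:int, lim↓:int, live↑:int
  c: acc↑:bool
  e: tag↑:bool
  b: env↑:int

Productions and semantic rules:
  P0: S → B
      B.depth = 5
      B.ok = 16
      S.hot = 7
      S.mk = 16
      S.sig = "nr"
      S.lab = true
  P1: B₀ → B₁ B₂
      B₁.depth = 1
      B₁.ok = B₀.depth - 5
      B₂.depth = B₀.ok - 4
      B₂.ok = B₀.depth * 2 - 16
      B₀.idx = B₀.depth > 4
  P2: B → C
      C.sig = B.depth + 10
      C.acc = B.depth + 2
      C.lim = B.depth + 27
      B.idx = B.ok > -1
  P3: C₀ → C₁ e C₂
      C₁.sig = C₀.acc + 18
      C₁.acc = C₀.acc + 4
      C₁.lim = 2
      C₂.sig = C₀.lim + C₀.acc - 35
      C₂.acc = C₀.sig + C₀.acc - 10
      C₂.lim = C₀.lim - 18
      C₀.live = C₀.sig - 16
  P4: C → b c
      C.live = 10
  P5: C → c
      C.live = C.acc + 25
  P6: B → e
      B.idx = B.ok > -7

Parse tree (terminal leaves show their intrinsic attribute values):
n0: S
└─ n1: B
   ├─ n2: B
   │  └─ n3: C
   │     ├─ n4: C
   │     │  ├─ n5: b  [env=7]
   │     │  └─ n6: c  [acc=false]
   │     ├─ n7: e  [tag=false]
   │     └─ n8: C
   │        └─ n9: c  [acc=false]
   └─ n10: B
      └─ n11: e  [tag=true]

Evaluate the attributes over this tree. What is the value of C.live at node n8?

29

1. n1.depth = 5  [5]
2. n1.ok = 16  [16]
3. n2.depth = 1  [1]
4. n2.ok = 0  [B₀.depth - 5]
5. n3.sig = 11  [B.depth + 10]
6. n3.acc = 3  [B.depth + 2]
7. n3.lim = 28  [B.depth + 27]
8. n4.sig = 21  [C₀.acc + 18]
9. n4.acc = 7  [C₀.acc + 4]
10. n4.lim = 2  [2]
11. n5.env = 7  [terminal]
12. n6.acc = false  [terminal]
13. n4.live = 10  [10]
14. n7.tag = false  [terminal]
15. n8.sig = -4  [C₀.lim + C₀.acc - 35]
16. n8.acc = 4  [C₀.sig + C₀.acc - 10]
17. n8.lim = 10  [C₀.lim - 18]
18. n9.acc = false  [terminal]
19. n8.live = 29  [C.acc + 25]
20. n3.live = -5  [C₀.sig - 16]
21. n2.idx = true  [B.ok > -1]
22. n10.depth = 12  [B₀.ok - 4]
23. n10.ok = -6  [B₀.depth * 2 - 16]
24. n11.tag = true  [terminal]
25. n10.idx = true  [B.ok > -7]
26. n1.idx = true  [B₀.depth > 4]
27. n0.hot = 7  [7]
28. n0.mk = 16  [16]
29. n0.sig = "nr"  ["nr"]
30. n0.lab = true  [true]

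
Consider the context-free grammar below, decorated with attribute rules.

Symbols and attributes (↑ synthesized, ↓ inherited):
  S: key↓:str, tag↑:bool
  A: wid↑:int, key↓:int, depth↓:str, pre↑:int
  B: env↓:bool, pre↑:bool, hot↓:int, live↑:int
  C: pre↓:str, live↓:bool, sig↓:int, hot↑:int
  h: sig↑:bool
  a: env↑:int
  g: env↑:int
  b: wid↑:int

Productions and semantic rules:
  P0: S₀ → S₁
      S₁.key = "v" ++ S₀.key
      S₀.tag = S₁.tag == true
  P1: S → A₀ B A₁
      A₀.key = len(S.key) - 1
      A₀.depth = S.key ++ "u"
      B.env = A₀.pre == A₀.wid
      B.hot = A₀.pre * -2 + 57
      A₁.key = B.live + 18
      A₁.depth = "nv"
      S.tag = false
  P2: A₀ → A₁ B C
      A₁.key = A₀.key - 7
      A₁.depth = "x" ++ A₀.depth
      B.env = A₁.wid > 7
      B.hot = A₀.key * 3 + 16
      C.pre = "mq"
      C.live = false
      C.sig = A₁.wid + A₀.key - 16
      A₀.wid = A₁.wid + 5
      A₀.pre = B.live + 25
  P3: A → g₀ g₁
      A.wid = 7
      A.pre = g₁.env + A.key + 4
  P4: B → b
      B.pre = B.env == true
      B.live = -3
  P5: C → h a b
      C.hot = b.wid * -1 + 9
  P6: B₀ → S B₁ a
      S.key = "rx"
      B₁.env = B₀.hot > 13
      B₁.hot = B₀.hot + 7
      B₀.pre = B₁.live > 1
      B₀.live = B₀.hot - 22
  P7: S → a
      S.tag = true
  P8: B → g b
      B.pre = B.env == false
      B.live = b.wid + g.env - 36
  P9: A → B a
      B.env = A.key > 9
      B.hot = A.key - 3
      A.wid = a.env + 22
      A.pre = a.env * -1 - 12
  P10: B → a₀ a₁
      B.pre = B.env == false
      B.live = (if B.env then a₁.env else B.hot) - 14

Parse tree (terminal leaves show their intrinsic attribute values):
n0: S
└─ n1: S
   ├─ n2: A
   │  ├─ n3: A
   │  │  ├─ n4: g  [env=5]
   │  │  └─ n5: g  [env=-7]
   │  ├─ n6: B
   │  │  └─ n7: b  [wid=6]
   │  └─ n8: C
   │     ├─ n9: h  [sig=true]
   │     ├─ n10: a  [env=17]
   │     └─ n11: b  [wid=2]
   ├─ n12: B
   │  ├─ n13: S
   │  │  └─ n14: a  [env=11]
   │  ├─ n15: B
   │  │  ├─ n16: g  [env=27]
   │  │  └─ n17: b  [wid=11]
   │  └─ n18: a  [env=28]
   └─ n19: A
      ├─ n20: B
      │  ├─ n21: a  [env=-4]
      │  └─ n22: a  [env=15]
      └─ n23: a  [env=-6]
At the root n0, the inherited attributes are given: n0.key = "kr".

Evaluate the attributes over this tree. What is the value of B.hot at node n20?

1. n0.key = "kr"  [given at root]
2. n1.key = "vkr"  ["v" ++ S₀.key]
3. n2.key = 2  [len(S.key) - 1]
4. n2.depth = "vkru"  [S.key ++ "u"]
5. n3.key = -5  [A₀.key - 7]
6. n3.depth = "xvkru"  ["x" ++ A₀.depth]
7. n4.env = 5  [terminal]
8. n5.env = -7  [terminal]
9. n3.wid = 7  [7]
10. n3.pre = -8  [g₁.env + A.key + 4]
11. n6.env = false  [A₁.wid > 7]
12. n6.hot = 22  [A₀.key * 3 + 16]
13. n7.wid = 6  [terminal]
14. n6.pre = false  [B.env == true]
15. n6.live = -3  [-3]
16. n8.pre = "mq"  ["mq"]
17. n8.live = false  [false]
18. n8.sig = -7  [A₁.wid + A₀.key - 16]
19. n9.sig = true  [terminal]
20. n10.env = 17  [terminal]
21. n11.wid = 2  [terminal]
22. n8.hot = 7  [b.wid * -1 + 9]
23. n2.wid = 12  [A₁.wid + 5]
24. n2.pre = 22  [B.live + 25]
25. n12.env = false  [A₀.pre == A₀.wid]
26. n12.hot = 13  [A₀.pre * -2 + 57]
27. n13.key = "rx"  ["rx"]
28. n14.env = 11  [terminal]
29. n13.tag = true  [true]
30. n15.env = false  [B₀.hot > 13]
31. n15.hot = 20  [B₀.hot + 7]
32. n16.env = 27  [terminal]
33. n17.wid = 11  [terminal]
34. n15.pre = true  [B.env == false]
35. n15.live = 2  [b.wid + g.env - 36]
36. n18.env = 28  [terminal]
37. n12.pre = true  [B₁.live > 1]
38. n12.live = -9  [B₀.hot - 22]
39. n19.key = 9  [B.live + 18]
40. n19.depth = "nv"  ["nv"]
41. n20.env = false  [A.key > 9]
42. n20.hot = 6  [A.key - 3]
43. n21.env = -4  [terminal]
44. n22.env = 15  [terminal]
45. n20.pre = true  [B.env == false]
46. n20.live = -8  [(if B.env then a₁.env else B.hot) - 14]
47. n23.env = -6  [terminal]
48. n19.wid = 16  [a.env + 22]
49. n19.pre = -6  [a.env * -1 - 12]
50. n1.tag = false  [false]
51. n0.tag = false  [S₁.tag == true]

6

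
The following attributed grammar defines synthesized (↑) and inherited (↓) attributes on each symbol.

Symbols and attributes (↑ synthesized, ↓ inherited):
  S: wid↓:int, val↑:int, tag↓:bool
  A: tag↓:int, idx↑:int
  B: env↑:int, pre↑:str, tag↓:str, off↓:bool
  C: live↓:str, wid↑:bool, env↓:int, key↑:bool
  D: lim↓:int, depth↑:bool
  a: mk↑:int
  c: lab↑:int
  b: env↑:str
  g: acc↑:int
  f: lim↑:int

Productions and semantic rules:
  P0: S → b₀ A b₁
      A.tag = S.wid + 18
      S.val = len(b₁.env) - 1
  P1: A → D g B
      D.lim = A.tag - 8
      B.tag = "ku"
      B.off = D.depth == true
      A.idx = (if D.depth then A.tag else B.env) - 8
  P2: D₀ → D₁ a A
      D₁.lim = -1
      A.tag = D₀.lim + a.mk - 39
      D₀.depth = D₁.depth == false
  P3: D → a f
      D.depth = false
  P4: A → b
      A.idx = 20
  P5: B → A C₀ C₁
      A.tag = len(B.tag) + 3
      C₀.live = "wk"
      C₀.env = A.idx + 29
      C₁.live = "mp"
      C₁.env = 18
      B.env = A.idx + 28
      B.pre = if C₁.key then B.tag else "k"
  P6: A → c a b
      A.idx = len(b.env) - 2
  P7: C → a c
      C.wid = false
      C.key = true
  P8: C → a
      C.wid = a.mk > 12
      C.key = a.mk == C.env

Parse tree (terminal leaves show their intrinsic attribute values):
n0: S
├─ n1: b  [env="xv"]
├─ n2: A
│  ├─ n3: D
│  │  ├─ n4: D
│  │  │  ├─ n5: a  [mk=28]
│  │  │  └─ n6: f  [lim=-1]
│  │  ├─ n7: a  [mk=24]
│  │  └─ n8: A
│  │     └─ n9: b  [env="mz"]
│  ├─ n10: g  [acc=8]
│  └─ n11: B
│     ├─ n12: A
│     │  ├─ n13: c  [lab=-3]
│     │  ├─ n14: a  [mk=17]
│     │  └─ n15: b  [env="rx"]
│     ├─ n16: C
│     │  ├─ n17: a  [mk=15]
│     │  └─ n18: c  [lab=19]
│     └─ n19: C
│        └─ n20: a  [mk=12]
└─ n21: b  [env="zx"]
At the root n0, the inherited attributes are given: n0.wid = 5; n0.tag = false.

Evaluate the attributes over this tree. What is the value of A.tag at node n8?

1. n0.wid = 5  [given at root]
2. n0.tag = false  [given at root]
3. n1.env = "xv"  [terminal]
4. n2.tag = 23  [S.wid + 18]
5. n3.lim = 15  [A.tag - 8]
6. n4.lim = -1  [-1]
7. n5.mk = 28  [terminal]
8. n6.lim = -1  [terminal]
9. n4.depth = false  [false]
10. n7.mk = 24  [terminal]
11. n8.tag = 0  [D₀.lim + a.mk - 39]
12. n9.env = "mz"  [terminal]
13. n8.idx = 20  [20]
14. n3.depth = true  [D₁.depth == false]
15. n10.acc = 8  [terminal]
16. n11.tag = "ku"  ["ku"]
17. n11.off = true  [D.depth == true]
18. n12.tag = 5  [len(B.tag) + 3]
19. n13.lab = -3  [terminal]
20. n14.mk = 17  [terminal]
21. n15.env = "rx"  [terminal]
22. n12.idx = 0  [len(b.env) - 2]
23. n16.live = "wk"  ["wk"]
24. n16.env = 29  [A.idx + 29]
25. n17.mk = 15  [terminal]
26. n18.lab = 19  [terminal]
27. n16.wid = false  [false]
28. n16.key = true  [true]
29. n19.live = "mp"  ["mp"]
30. n19.env = 18  [18]
31. n20.mk = 12  [terminal]
32. n19.wid = false  [a.mk > 12]
33. n19.key = false  [a.mk == C.env]
34. n11.env = 28  [A.idx + 28]
35. n11.pre = "k"  [if C₁.key then B.tag else "k"]
36. n2.idx = 15  [(if D.depth then A.tag else B.env) - 8]
37. n21.env = "zx"  [terminal]
38. n0.val = 1  [len(b₁.env) - 1]

0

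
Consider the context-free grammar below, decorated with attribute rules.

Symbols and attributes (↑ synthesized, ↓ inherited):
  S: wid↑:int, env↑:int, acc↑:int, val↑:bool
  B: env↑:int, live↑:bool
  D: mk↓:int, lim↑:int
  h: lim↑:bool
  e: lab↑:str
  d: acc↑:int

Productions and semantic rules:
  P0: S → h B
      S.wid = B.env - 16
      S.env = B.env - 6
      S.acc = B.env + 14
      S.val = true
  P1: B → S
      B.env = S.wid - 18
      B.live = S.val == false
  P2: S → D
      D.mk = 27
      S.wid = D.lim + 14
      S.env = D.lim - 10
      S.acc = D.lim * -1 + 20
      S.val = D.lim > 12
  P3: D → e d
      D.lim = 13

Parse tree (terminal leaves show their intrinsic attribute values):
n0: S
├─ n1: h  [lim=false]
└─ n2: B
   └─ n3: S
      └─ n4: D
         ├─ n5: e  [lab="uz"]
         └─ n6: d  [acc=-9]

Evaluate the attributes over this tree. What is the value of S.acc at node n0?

23

1. n1.lim = false  [terminal]
2. n4.mk = 27  [27]
3. n5.lab = "uz"  [terminal]
4. n6.acc = -9  [terminal]
5. n4.lim = 13  [13]
6. n3.wid = 27  [D.lim + 14]
7. n3.env = 3  [D.lim - 10]
8. n3.acc = 7  [D.lim * -1 + 20]
9. n3.val = true  [D.lim > 12]
10. n2.env = 9  [S.wid - 18]
11. n2.live = false  [S.val == false]
12. n0.wid = -7  [B.env - 16]
13. n0.env = 3  [B.env - 6]
14. n0.acc = 23  [B.env + 14]
15. n0.val = true  [true]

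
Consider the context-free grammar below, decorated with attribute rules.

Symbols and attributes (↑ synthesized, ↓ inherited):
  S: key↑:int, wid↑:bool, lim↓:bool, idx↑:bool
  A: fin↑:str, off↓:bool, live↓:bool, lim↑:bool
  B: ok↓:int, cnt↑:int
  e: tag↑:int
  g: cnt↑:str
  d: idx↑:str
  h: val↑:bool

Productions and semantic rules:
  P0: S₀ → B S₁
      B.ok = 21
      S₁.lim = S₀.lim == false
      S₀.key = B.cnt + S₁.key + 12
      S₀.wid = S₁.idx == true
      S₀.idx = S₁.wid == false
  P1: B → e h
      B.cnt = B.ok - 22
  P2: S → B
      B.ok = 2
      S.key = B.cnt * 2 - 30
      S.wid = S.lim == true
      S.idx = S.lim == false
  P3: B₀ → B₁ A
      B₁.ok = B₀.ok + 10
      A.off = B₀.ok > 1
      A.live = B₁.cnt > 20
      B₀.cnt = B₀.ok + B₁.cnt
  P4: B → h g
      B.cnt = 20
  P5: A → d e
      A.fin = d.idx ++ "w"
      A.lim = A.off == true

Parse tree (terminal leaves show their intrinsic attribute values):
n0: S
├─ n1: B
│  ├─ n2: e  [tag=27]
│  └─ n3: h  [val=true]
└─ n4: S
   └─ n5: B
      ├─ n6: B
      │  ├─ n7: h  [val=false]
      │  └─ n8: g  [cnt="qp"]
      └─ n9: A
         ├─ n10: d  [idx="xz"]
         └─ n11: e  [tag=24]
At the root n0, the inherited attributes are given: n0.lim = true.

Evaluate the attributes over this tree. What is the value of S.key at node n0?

1. n0.lim = true  [given at root]
2. n1.ok = 21  [21]
3. n2.tag = 27  [terminal]
4. n3.val = true  [terminal]
5. n1.cnt = -1  [B.ok - 22]
6. n4.lim = false  [S₀.lim == false]
7. n5.ok = 2  [2]
8. n6.ok = 12  [B₀.ok + 10]
9. n7.val = false  [terminal]
10. n8.cnt = "qp"  [terminal]
11. n6.cnt = 20  [20]
12. n9.off = true  [B₀.ok > 1]
13. n9.live = false  [B₁.cnt > 20]
14. n10.idx = "xz"  [terminal]
15. n11.tag = 24  [terminal]
16. n9.fin = "xzw"  [d.idx ++ "w"]
17. n9.lim = true  [A.off == true]
18. n5.cnt = 22  [B₀.ok + B₁.cnt]
19. n4.key = 14  [B.cnt * 2 - 30]
20. n4.wid = false  [S.lim == true]
21. n4.idx = true  [S.lim == false]
22. n0.key = 25  [B.cnt + S₁.key + 12]
23. n0.wid = true  [S₁.idx == true]
24. n0.idx = true  [S₁.wid == false]

25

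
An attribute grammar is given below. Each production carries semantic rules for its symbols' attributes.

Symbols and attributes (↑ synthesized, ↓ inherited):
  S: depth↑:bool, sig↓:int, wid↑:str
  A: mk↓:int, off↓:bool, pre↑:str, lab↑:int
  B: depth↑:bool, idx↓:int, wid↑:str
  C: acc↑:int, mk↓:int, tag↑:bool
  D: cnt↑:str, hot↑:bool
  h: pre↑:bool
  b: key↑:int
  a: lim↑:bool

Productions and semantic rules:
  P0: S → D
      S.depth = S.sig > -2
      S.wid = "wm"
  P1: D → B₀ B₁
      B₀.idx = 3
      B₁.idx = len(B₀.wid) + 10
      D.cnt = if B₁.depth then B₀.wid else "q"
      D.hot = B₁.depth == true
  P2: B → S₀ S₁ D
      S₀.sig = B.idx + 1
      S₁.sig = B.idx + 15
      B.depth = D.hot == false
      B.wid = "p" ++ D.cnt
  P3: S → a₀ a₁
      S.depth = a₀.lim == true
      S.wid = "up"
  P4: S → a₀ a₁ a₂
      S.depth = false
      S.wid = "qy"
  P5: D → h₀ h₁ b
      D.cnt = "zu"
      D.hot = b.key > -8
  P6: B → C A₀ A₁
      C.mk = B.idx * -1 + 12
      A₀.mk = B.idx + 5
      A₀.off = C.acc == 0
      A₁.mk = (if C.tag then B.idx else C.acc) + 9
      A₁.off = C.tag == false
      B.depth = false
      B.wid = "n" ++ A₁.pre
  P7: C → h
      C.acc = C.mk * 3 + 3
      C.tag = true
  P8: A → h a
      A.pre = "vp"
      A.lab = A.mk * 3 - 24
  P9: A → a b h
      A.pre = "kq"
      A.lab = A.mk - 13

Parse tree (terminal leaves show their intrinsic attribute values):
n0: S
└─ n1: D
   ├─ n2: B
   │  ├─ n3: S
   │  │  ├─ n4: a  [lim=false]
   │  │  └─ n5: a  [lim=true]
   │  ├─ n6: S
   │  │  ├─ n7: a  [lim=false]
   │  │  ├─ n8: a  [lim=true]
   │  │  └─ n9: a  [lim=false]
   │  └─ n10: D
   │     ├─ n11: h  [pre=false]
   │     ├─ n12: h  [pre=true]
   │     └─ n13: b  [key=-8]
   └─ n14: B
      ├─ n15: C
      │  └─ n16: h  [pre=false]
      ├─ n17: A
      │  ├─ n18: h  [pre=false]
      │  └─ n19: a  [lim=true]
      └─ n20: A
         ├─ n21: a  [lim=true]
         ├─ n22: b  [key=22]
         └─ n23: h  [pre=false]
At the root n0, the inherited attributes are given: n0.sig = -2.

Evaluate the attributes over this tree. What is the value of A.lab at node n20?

9

1. n0.sig = -2  [given at root]
2. n2.idx = 3  [3]
3. n3.sig = 4  [B.idx + 1]
4. n4.lim = false  [terminal]
5. n5.lim = true  [terminal]
6. n3.depth = false  [a₀.lim == true]
7. n3.wid = "up"  ["up"]
8. n6.sig = 18  [B.idx + 15]
9. n7.lim = false  [terminal]
10. n8.lim = true  [terminal]
11. n9.lim = false  [terminal]
12. n6.depth = false  [false]
13. n6.wid = "qy"  ["qy"]
14. n11.pre = false  [terminal]
15. n12.pre = true  [terminal]
16. n13.key = -8  [terminal]
17. n10.cnt = "zu"  ["zu"]
18. n10.hot = false  [b.key > -8]
19. n2.depth = true  [D.hot == false]
20. n2.wid = "pzu"  ["p" ++ D.cnt]
21. n14.idx = 13  [len(B₀.wid) + 10]
22. n15.mk = -1  [B.idx * -1 + 12]
23. n16.pre = false  [terminal]
24. n15.acc = 0  [C.mk * 3 + 3]
25. n15.tag = true  [true]
26. n17.mk = 18  [B.idx + 5]
27. n17.off = true  [C.acc == 0]
28. n18.pre = false  [terminal]
29. n19.lim = true  [terminal]
30. n17.pre = "vp"  ["vp"]
31. n17.lab = 30  [A.mk * 3 - 24]
32. n20.mk = 22  [(if C.tag then B.idx else C.acc) + 9]
33. n20.off = false  [C.tag == false]
34. n21.lim = true  [terminal]
35. n22.key = 22  [terminal]
36. n23.pre = false  [terminal]
37. n20.pre = "kq"  ["kq"]
38. n20.lab = 9  [A.mk - 13]
39. n14.depth = false  [false]
40. n14.wid = "nkq"  ["n" ++ A₁.pre]
41. n1.cnt = "q"  [if B₁.depth then B₀.wid else "q"]
42. n1.hot = false  [B₁.depth == true]
43. n0.depth = false  [S.sig > -2]
44. n0.wid = "wm"  ["wm"]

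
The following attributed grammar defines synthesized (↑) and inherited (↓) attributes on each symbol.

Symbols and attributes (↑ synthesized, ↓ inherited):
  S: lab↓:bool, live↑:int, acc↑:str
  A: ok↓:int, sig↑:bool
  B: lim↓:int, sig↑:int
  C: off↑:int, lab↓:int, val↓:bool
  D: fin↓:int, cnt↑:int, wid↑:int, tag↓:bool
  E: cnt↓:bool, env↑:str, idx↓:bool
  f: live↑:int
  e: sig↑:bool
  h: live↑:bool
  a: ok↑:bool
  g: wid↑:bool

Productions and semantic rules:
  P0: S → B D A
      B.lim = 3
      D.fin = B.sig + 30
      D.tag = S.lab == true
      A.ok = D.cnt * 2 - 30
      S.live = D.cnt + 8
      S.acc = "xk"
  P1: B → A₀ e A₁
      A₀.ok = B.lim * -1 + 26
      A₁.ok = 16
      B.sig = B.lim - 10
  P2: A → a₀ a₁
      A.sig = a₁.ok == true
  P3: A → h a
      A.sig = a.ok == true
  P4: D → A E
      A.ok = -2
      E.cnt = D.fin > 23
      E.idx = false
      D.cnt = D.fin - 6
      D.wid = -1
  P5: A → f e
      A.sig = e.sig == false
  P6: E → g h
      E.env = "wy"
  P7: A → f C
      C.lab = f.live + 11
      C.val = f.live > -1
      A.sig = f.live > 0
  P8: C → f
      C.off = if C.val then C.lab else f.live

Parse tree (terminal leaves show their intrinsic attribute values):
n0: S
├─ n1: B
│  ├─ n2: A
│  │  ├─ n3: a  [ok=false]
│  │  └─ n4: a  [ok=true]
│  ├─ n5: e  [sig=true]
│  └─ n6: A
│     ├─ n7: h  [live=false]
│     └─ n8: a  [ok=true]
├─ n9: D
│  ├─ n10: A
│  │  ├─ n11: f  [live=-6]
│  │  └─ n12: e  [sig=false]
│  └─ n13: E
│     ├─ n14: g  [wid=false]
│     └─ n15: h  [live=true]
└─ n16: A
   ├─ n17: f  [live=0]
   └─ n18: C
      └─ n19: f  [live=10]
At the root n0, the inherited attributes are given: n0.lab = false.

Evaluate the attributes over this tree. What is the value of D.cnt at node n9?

1. n0.lab = false  [given at root]
2. n1.lim = 3  [3]
3. n2.ok = 23  [B.lim * -1 + 26]
4. n3.ok = false  [terminal]
5. n4.ok = true  [terminal]
6. n2.sig = true  [a₁.ok == true]
7. n5.sig = true  [terminal]
8. n6.ok = 16  [16]
9. n7.live = false  [terminal]
10. n8.ok = true  [terminal]
11. n6.sig = true  [a.ok == true]
12. n1.sig = -7  [B.lim - 10]
13. n9.fin = 23  [B.sig + 30]
14. n9.tag = false  [S.lab == true]
15. n10.ok = -2  [-2]
16. n11.live = -6  [terminal]
17. n12.sig = false  [terminal]
18. n10.sig = true  [e.sig == false]
19. n13.cnt = false  [D.fin > 23]
20. n13.idx = false  [false]
21. n14.wid = false  [terminal]
22. n15.live = true  [terminal]
23. n13.env = "wy"  ["wy"]
24. n9.cnt = 17  [D.fin - 6]
25. n9.wid = -1  [-1]
26. n16.ok = 4  [D.cnt * 2 - 30]
27. n17.live = 0  [terminal]
28. n18.lab = 11  [f.live + 11]
29. n18.val = true  [f.live > -1]
30. n19.live = 10  [terminal]
31. n18.off = 11  [if C.val then C.lab else f.live]
32. n16.sig = false  [f.live > 0]
33. n0.live = 25  [D.cnt + 8]
34. n0.acc = "xk"  ["xk"]

17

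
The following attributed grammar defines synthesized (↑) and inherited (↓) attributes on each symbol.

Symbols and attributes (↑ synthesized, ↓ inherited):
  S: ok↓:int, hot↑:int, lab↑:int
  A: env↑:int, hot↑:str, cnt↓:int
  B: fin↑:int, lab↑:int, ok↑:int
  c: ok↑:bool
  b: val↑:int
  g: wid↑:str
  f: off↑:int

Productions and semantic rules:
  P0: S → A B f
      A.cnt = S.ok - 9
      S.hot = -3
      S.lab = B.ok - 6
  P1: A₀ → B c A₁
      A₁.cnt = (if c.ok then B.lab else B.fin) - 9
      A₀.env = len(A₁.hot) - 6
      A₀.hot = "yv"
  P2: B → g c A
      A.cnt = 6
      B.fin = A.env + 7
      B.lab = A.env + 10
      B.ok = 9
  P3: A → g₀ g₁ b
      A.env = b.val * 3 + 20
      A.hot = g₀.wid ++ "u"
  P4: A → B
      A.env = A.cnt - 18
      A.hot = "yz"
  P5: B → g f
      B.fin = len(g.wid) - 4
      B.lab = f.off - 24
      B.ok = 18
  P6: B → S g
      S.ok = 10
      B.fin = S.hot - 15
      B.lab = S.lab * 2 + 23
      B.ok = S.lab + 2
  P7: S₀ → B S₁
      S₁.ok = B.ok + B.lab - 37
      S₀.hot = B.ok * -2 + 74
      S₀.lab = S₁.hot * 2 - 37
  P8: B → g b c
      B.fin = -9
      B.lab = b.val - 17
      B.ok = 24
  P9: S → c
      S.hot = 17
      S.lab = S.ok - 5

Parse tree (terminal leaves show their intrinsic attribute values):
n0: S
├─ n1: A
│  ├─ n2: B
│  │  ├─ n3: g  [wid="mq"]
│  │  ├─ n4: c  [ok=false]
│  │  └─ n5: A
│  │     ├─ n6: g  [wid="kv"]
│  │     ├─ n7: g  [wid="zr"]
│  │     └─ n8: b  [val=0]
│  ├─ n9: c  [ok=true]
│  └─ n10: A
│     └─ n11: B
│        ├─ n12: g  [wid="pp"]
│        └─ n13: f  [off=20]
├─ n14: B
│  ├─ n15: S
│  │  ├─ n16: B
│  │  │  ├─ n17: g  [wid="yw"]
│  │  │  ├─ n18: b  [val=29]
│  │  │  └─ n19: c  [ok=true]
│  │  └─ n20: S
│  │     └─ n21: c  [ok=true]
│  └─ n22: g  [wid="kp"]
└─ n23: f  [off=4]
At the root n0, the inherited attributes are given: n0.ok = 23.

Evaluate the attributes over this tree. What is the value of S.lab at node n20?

-6

1. n0.ok = 23  [given at root]
2. n1.cnt = 14  [S.ok - 9]
3. n3.wid = "mq"  [terminal]
4. n4.ok = false  [terminal]
5. n5.cnt = 6  [6]
6. n6.wid = "kv"  [terminal]
7. n7.wid = "zr"  [terminal]
8. n8.val = 0  [terminal]
9. n5.env = 20  [b.val * 3 + 20]
10. n5.hot = "kvu"  [g₀.wid ++ "u"]
11. n2.fin = 27  [A.env + 7]
12. n2.lab = 30  [A.env + 10]
13. n2.ok = 9  [9]
14. n9.ok = true  [terminal]
15. n10.cnt = 21  [(if c.ok then B.lab else B.fin) - 9]
16. n12.wid = "pp"  [terminal]
17. n13.off = 20  [terminal]
18. n11.fin = -2  [len(g.wid) - 4]
19. n11.lab = -4  [f.off - 24]
20. n11.ok = 18  [18]
21. n10.env = 3  [A.cnt - 18]
22. n10.hot = "yz"  ["yz"]
23. n1.env = -4  [len(A₁.hot) - 6]
24. n1.hot = "yv"  ["yv"]
25. n15.ok = 10  [10]
26. n17.wid = "yw"  [terminal]
27. n18.val = 29  [terminal]
28. n19.ok = true  [terminal]
29. n16.fin = -9  [-9]
30. n16.lab = 12  [b.val - 17]
31. n16.ok = 24  [24]
32. n20.ok = -1  [B.ok + B.lab - 37]
33. n21.ok = true  [terminal]
34. n20.hot = 17  [17]
35. n20.lab = -6  [S.ok - 5]
36. n15.hot = 26  [B.ok * -2 + 74]
37. n15.lab = -3  [S₁.hot * 2 - 37]
38. n22.wid = "kp"  [terminal]
39. n14.fin = 11  [S.hot - 15]
40. n14.lab = 17  [S.lab * 2 + 23]
41. n14.ok = -1  [S.lab + 2]
42. n23.off = 4  [terminal]
43. n0.hot = -3  [-3]
44. n0.lab = -7  [B.ok - 6]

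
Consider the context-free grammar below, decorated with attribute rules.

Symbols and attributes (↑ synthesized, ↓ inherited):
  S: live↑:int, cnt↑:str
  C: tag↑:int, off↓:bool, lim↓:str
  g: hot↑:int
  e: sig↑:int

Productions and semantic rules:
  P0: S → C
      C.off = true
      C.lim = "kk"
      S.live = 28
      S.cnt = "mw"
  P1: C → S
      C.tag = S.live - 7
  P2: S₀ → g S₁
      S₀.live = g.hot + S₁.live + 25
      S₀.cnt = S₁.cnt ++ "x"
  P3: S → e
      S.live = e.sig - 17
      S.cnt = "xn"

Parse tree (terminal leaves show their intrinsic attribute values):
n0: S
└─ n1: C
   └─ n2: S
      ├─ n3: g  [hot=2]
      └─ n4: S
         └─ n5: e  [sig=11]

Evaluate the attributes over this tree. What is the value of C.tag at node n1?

14

1. n1.off = true  [true]
2. n1.lim = "kk"  ["kk"]
3. n3.hot = 2  [terminal]
4. n5.sig = 11  [terminal]
5. n4.live = -6  [e.sig - 17]
6. n4.cnt = "xn"  ["xn"]
7. n2.live = 21  [g.hot + S₁.live + 25]
8. n2.cnt = "xnx"  [S₁.cnt ++ "x"]
9. n1.tag = 14  [S.live - 7]
10. n0.live = 28  [28]
11. n0.cnt = "mw"  ["mw"]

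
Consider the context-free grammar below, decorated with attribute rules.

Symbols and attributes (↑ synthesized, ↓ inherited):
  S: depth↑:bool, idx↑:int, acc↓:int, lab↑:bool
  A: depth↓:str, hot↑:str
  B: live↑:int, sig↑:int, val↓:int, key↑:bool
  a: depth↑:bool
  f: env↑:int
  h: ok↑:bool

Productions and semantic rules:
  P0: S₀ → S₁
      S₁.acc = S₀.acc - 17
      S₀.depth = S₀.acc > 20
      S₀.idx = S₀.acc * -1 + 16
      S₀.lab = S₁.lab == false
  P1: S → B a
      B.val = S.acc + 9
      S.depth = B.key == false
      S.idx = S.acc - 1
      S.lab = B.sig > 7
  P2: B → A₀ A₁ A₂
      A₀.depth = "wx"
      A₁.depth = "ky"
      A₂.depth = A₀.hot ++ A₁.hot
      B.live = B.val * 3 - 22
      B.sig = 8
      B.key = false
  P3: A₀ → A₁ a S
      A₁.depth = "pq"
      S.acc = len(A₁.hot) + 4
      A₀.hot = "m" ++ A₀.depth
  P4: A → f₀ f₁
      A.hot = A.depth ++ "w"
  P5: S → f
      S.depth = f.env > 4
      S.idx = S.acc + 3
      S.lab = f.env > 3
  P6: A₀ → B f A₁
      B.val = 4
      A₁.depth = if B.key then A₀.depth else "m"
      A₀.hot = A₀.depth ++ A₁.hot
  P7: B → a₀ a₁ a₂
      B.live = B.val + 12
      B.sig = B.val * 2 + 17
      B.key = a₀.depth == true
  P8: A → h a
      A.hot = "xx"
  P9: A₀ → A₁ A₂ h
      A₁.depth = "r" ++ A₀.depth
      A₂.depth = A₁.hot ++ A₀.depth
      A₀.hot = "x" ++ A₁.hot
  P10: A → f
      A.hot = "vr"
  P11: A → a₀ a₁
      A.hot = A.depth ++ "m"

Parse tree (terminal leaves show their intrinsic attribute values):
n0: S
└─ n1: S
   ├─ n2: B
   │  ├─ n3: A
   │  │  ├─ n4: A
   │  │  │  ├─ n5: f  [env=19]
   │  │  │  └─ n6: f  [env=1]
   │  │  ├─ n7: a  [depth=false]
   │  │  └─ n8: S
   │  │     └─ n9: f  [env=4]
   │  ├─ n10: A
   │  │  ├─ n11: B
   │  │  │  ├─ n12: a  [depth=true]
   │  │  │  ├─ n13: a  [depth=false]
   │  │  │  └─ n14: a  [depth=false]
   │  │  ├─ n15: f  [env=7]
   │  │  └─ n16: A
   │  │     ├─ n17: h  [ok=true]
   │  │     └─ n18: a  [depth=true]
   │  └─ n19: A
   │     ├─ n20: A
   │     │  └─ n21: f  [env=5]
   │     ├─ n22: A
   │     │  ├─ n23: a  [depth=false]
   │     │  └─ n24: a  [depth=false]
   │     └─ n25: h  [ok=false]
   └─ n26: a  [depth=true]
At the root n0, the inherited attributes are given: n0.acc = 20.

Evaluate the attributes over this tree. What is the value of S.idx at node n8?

1. n0.acc = 20  [given at root]
2. n1.acc = 3  [S₀.acc - 17]
3. n2.val = 12  [S.acc + 9]
4. n3.depth = "wx"  ["wx"]
5. n4.depth = "pq"  ["pq"]
6. n5.env = 19  [terminal]
7. n6.env = 1  [terminal]
8. n4.hot = "pqw"  [A.depth ++ "w"]
9. n7.depth = false  [terminal]
10. n8.acc = 7  [len(A₁.hot) + 4]
11. n9.env = 4  [terminal]
12. n8.depth = false  [f.env > 4]
13. n8.idx = 10  [S.acc + 3]
14. n8.lab = true  [f.env > 3]
15. n3.hot = "mwx"  ["m" ++ A₀.depth]
16. n10.depth = "ky"  ["ky"]
17. n11.val = 4  [4]
18. n12.depth = true  [terminal]
19. n13.depth = false  [terminal]
20. n14.depth = false  [terminal]
21. n11.live = 16  [B.val + 12]
22. n11.sig = 25  [B.val * 2 + 17]
23. n11.key = true  [a₀.depth == true]
24. n15.env = 7  [terminal]
25. n16.depth = "ky"  [if B.key then A₀.depth else "m"]
26. n17.ok = true  [terminal]
27. n18.depth = true  [terminal]
28. n16.hot = "xx"  ["xx"]
29. n10.hot = "kyxx"  [A₀.depth ++ A₁.hot]
30. n19.depth = "mwxkyxx"  [A₀.hot ++ A₁.hot]
31. n20.depth = "rmwxkyxx"  ["r" ++ A₀.depth]
32. n21.env = 5  [terminal]
33. n20.hot = "vr"  ["vr"]
34. n22.depth = "vrmwxkyxx"  [A₁.hot ++ A₀.depth]
35. n23.depth = false  [terminal]
36. n24.depth = false  [terminal]
37. n22.hot = "vrmwxkyxxm"  [A.depth ++ "m"]
38. n25.ok = false  [terminal]
39. n19.hot = "xvr"  ["x" ++ A₁.hot]
40. n2.live = 14  [B.val * 3 - 22]
41. n2.sig = 8  [8]
42. n2.key = false  [false]
43. n26.depth = true  [terminal]
44. n1.depth = true  [B.key == false]
45. n1.idx = 2  [S.acc - 1]
46. n1.lab = true  [B.sig > 7]
47. n0.depth = false  [S₀.acc > 20]
48. n0.idx = -4  [S₀.acc * -1 + 16]
49. n0.lab = false  [S₁.lab == false]

10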